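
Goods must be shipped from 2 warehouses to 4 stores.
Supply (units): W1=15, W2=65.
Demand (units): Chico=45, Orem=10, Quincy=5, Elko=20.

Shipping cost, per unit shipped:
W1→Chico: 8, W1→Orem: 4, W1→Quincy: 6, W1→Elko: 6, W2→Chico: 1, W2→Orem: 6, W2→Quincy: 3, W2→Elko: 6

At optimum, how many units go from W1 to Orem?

10

Solving gives:
  W1→Orem: 10 × 4 = 40
  W1→Elko: 5 × 6 = 30
  W2→Chico: 45 × 1 = 45
  W2→Quincy: 5 × 3 = 15
  W2→Elko: 15 × 6 = 90
Total cost = 220.
So W1→Orem carries 10 units.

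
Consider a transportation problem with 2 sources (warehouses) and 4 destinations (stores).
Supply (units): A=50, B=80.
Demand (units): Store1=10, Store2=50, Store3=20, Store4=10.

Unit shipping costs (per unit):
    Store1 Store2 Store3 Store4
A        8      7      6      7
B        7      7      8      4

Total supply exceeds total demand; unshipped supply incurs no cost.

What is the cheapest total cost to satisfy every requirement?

An optimal shipping plan:
  A→Store2: 30 × 7 = 210
  A→Store3: 20 × 6 = 120
  B→Store1: 10 × 7 = 70
  B→Store2: 20 × 7 = 140
  B→Store4: 10 × 4 = 40
Total = 210 + 120 + 70 + 140 + 40 = 580.
(Supply check: A ships 50; B ships 40.)

580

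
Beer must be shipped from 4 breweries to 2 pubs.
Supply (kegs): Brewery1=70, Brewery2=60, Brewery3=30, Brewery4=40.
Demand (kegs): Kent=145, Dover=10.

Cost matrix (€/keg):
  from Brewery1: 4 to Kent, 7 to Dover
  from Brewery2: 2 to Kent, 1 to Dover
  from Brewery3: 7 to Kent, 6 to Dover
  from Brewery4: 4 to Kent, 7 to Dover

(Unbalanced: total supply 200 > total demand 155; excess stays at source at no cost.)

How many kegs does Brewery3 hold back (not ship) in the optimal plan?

30

An optimal plan:
  Brewery1–Kent: 55 × €4 = €220
  Brewery2–Kent: 50 × €2 = €100
  Brewery2–Dover: 10 × €1 = €10
  Brewery4–Kent: 40 × €4 = €160
Total cost = €490.
Brewery3 ships 0 of its 30, leaving 30.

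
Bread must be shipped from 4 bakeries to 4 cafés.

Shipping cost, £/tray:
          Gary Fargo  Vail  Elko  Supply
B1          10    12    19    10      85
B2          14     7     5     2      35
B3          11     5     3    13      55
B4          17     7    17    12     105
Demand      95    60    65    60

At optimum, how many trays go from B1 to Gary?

85

The minimum-cost plan:
  B1→Gary: 85 × £10 = £850
  B2→Vail: 10 × £5 = £50
  B2→Elko: 25 × £2 = £50
  B3→Vail: 55 × £3 = £165
  B4→Gary: 10 × £17 = £170
  B4→Fargo: 60 × £7 = £420
  B4→Elko: 35 × £12 = £420
Total cost = £2125.
So B1→Gary carries 85 trays.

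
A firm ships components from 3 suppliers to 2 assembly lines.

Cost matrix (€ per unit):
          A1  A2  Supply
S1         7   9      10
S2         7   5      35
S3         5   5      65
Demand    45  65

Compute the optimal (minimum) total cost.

Optimal allocation:
  S1 to A1: 10 × €7 = €70
  S2 to A2: 35 × €5 = €175
  S3 to A1: 35 × €5 = €175
  S3 to A2: 30 × €5 = €150
Total = 70 + 175 + 175 + 150 = €570.

570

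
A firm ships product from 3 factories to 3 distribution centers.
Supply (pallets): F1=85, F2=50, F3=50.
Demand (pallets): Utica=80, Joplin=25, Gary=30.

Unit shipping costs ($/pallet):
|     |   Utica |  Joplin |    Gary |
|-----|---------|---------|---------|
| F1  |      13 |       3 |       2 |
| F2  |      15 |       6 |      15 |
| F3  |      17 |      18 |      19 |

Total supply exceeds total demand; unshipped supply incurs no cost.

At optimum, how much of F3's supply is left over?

50

Minimum-cost shipments:
  F1 to Utica: 30 × $13 = $390
  F1 to Joplin: 25 × $3 = $75
  F1 to Gary: 30 × $2 = $60
  F2 to Utica: 50 × $15 = $750
Total cost = $1275.
F3 ships 0 of its 50, leaving 50.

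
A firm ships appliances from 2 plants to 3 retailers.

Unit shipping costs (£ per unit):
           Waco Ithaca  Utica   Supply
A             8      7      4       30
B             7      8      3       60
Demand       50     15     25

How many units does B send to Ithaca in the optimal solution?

Solving gives:
  A→Waco: 15 × £8 = £120
  A→Ithaca: 15 × £7 = £105
  B→Waco: 35 × £7 = £245
  B→Utica: 25 × £3 = £75
Total cost = £545.
The route B→Ithaca is not used.

0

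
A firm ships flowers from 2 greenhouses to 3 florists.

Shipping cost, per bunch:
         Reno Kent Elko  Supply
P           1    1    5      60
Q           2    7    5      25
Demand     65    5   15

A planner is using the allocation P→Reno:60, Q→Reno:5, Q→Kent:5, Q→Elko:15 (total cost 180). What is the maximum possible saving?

Current plan cost = 60·1 + 5·2 + 5·7 + 15·5 = 180.
Optimal plan:
  P→Reno: 55 × 1 = 55
  P→Kent: 5 × 1 = 5
  Q→Reno: 10 × 2 = 20
  Q→Elko: 15 × 5 = 75
Optimal cost = 155.
Saving = 180 − 155 = 25.

25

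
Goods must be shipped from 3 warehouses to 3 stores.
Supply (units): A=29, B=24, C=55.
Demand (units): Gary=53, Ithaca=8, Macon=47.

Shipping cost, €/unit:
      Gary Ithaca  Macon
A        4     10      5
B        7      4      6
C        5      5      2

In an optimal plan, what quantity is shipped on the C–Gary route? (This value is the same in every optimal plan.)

Solving gives:
  A→Gary: 29 × €4 = €116
  B→Gary: 16 × €7 = €112
  B→Ithaca: 8 × €4 = €32
  C→Gary: 8 × €5 = €40
  C→Macon: 47 × €2 = €94
Total cost = €394.
So C→Gary carries 8 units.

8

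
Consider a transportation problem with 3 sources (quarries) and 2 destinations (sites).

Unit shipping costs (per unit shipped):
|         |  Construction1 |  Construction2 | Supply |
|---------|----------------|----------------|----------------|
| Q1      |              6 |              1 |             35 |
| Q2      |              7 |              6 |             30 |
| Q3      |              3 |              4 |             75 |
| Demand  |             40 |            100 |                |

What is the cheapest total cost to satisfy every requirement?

A cheapest plan:
  Q1–Construction2: 35 × 1 = 35
  Q2–Construction2: 30 × 6 = 180
  Q3–Construction1: 40 × 3 = 120
  Q3–Construction2: 35 × 4 = 140
Total = 35 + 180 + 120 + 140 = 475.

475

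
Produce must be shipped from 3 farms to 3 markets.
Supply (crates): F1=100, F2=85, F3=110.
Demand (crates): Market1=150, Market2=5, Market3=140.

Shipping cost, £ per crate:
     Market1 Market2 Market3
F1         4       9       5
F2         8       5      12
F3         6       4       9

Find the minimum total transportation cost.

A cheapest plan:
  F1 to Market3: 100 × £5 = £500
  F2 to Market1: 80 × £8 = £640
  F2 to Market2: 5 × £5 = £25
  F3 to Market1: 70 × £6 = £420
  F3 to Market3: 40 × £9 = £360
Total = 500 + 640 + 25 + 420 + 360 = £1945.

1945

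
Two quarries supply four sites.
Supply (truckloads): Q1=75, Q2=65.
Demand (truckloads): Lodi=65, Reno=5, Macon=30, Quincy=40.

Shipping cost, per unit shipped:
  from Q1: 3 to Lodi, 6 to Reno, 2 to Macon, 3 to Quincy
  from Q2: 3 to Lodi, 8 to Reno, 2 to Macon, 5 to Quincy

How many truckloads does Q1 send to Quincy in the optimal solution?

The minimum-cost plan:
  Q1→Lodi: 30 × 3 = 90
  Q1→Reno: 5 × 6 = 30
  Q1→Quincy: 40 × 3 = 120
  Q2→Lodi: 35 × 3 = 105
  Q2→Macon: 30 × 2 = 60
Total cost = 405.
So Q1→Quincy carries 40 truckloads.

40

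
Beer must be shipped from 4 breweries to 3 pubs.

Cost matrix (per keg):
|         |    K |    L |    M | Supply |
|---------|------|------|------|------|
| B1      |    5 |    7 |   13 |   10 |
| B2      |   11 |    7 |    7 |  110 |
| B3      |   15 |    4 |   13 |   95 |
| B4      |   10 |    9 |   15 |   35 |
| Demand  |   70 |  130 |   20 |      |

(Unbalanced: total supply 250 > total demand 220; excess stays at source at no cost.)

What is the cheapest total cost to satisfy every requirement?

One minimum-cost allocation:
  B1 to K: 10 × 5 = 50
  B2 to K: 25 × 11 = 275
  B2 to L: 35 × 7 = 245
  B2 to M: 20 × 7 = 140
  B3 to L: 95 × 4 = 380
  B4 to K: 35 × 10 = 350
Total = 50 + 275 + 245 + 140 + 380 + 350 = 1440.
(Supply check: B1 ships 10; B2 ships 80; B3 ships 95; B4 ships 35.)

1440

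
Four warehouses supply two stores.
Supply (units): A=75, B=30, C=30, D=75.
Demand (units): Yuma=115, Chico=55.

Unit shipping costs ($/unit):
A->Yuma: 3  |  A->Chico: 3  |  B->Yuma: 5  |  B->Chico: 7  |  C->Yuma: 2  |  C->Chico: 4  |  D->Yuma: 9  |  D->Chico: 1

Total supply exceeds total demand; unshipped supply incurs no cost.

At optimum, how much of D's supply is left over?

20

Minimum-cost shipments:
  A→Yuma: 75 units
  B→Yuma: 10 units
  C→Yuma: 30 units
  D→Chico: 55 units
Total cost = $390.
D ships 55 of its 75, leaving 20.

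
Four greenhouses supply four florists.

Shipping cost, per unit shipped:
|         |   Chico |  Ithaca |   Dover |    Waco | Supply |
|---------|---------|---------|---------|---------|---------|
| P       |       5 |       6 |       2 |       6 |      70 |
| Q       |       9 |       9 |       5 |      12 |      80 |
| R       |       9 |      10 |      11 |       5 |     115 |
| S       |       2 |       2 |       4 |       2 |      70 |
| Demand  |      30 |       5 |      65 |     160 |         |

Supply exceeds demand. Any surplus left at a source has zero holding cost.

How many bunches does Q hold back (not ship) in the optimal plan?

Minimum-cost shipments:
  P->Chico: 10 bunches
  P->Dover: 60 bunches
  Q->Dover: 5 bunches
  R->Waco: 115 bunches
  S->Chico: 20 bunches
  S->Ithaca: 5 bunches
  S->Waco: 45 bunches
Total cost = 910.
Q ships 5 of its 80, leaving 75.

75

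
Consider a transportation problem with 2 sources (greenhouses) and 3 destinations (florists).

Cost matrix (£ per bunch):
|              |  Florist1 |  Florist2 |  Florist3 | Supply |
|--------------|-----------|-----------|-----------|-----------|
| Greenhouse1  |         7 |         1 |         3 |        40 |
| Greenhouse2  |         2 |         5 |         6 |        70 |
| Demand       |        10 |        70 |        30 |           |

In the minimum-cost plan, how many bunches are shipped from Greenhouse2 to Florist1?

Solving gives:
  Greenhouse1->Florist2: 40 × £1 = £40
  Greenhouse2->Florist1: 10 × £2 = £20
  Greenhouse2->Florist2: 30 × £5 = £150
  Greenhouse2->Florist3: 30 × £6 = £180
Total cost = £390.
So Greenhouse2→Florist1 carries 10 bunches.

10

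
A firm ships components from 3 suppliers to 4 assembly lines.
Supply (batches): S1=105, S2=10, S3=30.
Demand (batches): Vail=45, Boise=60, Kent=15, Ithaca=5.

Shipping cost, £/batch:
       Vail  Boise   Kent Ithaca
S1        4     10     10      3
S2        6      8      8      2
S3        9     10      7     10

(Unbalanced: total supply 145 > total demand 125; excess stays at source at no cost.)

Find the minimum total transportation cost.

One minimum-cost allocation:
  S1->Vail: 45 × £4 = £180
  S1->Boise: 50 × £10 = £500
  S1->Ithaca: 5 × £3 = £15
  S2->Boise: 10 × £8 = £80
  S3->Kent: 15 × £7 = £105
Total = 180 + 500 + 15 + 80 + 105 = £880.

880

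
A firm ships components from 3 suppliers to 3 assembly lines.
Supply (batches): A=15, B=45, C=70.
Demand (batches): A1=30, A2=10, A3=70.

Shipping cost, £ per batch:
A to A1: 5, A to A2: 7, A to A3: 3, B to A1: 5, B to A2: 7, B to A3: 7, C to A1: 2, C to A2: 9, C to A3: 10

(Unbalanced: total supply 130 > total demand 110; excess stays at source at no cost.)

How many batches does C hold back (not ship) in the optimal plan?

Minimum-cost shipments:
  A→A3: 15 × £3 = £45
  B→A3: 45 × £7 = £315
  C→A1: 30 × £2 = £60
  C→A2: 10 × £9 = £90
  C→A3: 10 × £10 = £100
Total cost = £610.
C ships 50 of its 70, leaving 20.

20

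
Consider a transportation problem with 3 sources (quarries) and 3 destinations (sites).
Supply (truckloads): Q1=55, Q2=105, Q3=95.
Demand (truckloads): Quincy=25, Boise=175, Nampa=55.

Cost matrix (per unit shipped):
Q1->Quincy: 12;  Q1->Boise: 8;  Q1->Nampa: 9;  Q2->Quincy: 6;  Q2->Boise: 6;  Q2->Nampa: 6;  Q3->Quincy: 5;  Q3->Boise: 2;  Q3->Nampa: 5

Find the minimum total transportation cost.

1260

An optimal shipping plan:
  Q1–Boise: 55 truckloads
  Q2–Quincy: 25 truckloads
  Q2–Boise: 25 truckloads
  Q2–Nampa: 55 truckloads
  Q3–Boise: 95 truckloads
Total cost = 1260.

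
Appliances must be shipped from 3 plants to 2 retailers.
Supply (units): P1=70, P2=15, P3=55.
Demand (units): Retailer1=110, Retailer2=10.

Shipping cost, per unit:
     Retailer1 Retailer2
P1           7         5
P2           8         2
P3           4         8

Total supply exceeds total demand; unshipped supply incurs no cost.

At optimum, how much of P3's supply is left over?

Minimum-cost shipments:
  P1 to Retailer1: 55 units
  P2 to Retailer2: 10 units
  P3 to Retailer1: 55 units
Total cost = 625.
P3 ships 55 of its 55, leaving 0.

0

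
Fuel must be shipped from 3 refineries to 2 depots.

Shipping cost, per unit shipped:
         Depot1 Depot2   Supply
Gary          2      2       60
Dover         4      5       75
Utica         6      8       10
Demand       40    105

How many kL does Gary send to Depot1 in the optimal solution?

0

The minimum-cost plan:
  Gary→Depot2: 60 × 2 = 120
  Dover→Depot1: 30 × 4 = 120
  Dover→Depot2: 45 × 5 = 225
  Utica→Depot1: 10 × 6 = 60
Total cost = 525.
The route Gary→Depot1 is not used.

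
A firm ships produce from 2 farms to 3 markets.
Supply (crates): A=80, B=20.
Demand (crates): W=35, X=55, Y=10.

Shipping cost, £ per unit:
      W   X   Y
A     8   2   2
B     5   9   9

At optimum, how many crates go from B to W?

20

The minimum-cost plan:
  A–W: 15 × £8 = £120
  A–X: 55 × £2 = £110
  A–Y: 10 × £2 = £20
  B–W: 20 × £5 = £100
Total cost = £350.
So B→W carries 20 crates.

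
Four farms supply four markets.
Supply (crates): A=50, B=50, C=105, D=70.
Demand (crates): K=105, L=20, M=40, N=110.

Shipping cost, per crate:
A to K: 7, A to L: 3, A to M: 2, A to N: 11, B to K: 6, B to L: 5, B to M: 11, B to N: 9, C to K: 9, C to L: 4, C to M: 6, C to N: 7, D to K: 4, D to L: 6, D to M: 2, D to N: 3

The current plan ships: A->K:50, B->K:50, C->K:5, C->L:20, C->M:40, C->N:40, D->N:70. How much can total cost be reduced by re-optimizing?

125

Current plan cost = 50·7 + 50·6 + 5·9 + 20·4 + 40·6 + 40·7 + 70·3 = 1505.
Optimal plan:
  A→K: 10 × 7 = 70
  A→M: 40 × 2 = 80
  B→K: 50 × 6 = 300
  C→L: 20 × 4 = 80
  C→N: 85 × 7 = 595
  D→K: 45 × 4 = 180
  D→N: 25 × 3 = 75
Optimal cost = 1380.
Saving = 1505 − 1380 = 125.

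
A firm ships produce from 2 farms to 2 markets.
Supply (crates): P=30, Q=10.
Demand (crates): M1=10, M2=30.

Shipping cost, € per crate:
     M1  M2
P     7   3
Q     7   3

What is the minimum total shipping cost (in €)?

One minimum-cost allocation:
  P to M2: 30 crates
  Q to M1: 10 crates
Total cost = €160.

160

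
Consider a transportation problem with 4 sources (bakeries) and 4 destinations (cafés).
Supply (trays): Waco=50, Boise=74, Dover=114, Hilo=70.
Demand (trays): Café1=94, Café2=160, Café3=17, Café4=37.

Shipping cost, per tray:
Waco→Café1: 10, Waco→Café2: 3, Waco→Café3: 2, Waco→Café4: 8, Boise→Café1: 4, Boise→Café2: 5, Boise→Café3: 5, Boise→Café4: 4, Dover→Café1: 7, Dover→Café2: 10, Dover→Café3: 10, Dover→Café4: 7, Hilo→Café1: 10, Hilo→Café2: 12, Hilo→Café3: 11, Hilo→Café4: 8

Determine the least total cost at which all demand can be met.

2053

Optimal allocation:
  Waco to Café2: 50 × 3 = 150
  Boise to Café2: 74 × 5 = 370
  Dover to Café1: 94 × 7 = 658
  Dover to Café2: 20 × 10 = 200
  Hilo to Café2: 16 × 12 = 192
  Hilo to Café3: 17 × 11 = 187
  Hilo to Café4: 37 × 8 = 296
Total = 150 + 370 + 658 + 200 + 192 + 187 + 296 = 2053.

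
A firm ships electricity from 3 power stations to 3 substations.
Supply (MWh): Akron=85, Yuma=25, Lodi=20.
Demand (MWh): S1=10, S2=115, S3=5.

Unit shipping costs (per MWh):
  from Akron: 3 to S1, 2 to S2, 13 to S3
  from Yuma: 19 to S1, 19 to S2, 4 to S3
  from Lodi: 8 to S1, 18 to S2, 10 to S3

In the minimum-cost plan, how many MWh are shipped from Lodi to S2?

10

The minimum-cost plan:
  Akron->S2: 85 × 2 = 170
  Yuma->S2: 20 × 19 = 380
  Yuma->S3: 5 × 4 = 20
  Lodi->S1: 10 × 8 = 80
  Lodi->S2: 10 × 18 = 180
Total cost = 830.
So Lodi→S2 carries 10 MWh.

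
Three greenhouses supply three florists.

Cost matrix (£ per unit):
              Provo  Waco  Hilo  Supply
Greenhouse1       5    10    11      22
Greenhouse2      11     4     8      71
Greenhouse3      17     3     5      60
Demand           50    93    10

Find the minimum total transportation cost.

790

An optimal shipping plan:
  Greenhouse1 to Provo: 22 bunches
  Greenhouse2 to Provo: 28 bunches
  Greenhouse2 to Waco: 43 bunches
  Greenhouse3 to Waco: 50 bunches
  Greenhouse3 to Hilo: 10 bunches
Total cost = £790.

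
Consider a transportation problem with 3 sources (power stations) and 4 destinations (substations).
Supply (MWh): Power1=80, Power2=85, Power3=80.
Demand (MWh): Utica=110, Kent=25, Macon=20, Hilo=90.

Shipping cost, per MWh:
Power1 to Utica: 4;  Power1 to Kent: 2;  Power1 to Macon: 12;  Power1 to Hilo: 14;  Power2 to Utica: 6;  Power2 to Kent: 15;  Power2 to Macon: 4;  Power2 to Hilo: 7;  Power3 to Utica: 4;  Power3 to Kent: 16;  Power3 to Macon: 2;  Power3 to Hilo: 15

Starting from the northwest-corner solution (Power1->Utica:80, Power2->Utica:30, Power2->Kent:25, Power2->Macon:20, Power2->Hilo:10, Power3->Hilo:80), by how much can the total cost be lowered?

1030

Current plan cost = 80·4 + 30·6 + 25·15 + 20·4 + 10·7 + 80·15 = 2225.
Optimal plan:
  Power1->Utica: 50 × 4 = 200
  Power1->Kent: 25 × 2 = 50
  Power1->Hilo: 5 × 14 = 70
  Power2->Hilo: 85 × 7 = 595
  Power3->Utica: 60 × 4 = 240
  Power3->Macon: 20 × 2 = 40
Optimal cost = 1195.
Saving = 2225 − 1195 = 1030.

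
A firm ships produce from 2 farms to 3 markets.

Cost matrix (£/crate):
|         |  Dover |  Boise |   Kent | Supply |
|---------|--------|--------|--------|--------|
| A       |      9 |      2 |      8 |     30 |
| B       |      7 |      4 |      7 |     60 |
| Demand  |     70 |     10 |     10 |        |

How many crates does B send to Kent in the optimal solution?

0

Optimal shipments:
  A→Dover: 10 × £9 = £90
  A→Boise: 10 × £2 = £20
  A→Kent: 10 × £8 = £80
  B→Dover: 60 × £7 = £420
Total cost = £610.
The route B→Kent is not used.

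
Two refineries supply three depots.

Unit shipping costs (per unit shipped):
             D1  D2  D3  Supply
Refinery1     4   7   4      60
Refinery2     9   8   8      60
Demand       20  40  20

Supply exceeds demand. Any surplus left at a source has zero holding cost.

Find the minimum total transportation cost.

A cheapest plan:
  Refinery1->D1: 20 × 4 = 80
  Refinery1->D2: 20 × 7 = 140
  Refinery1->D3: 20 × 4 = 80
  Refinery2->D2: 20 × 8 = 160
Total = 80 + 140 + 80 + 160 = 460.
(Supply check: Refinery1 ships 60; Refinery2 ships 20.)

460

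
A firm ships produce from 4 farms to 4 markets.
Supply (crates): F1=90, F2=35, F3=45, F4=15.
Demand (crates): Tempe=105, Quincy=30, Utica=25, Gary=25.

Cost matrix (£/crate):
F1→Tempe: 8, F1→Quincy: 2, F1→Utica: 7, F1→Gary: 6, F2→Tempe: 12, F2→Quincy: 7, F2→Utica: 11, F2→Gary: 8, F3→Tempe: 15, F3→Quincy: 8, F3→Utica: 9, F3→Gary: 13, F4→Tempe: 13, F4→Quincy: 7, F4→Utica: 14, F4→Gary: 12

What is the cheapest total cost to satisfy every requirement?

An optimal shipping plan:
  F1->Tempe: 90 × £8 = £720
  F2->Tempe: 10 × £12 = £120
  F2->Gary: 25 × £8 = £200
  F3->Quincy: 20 × £8 = £160
  F3->Utica: 25 × £9 = £225
  F4->Tempe: 5 × £13 = £65
  F4->Quincy: 10 × £7 = £70
Total = 720 + 120 + 200 + 160 + 225 + 65 + 70 = £1560.
(Supply check: F1 ships 90; F2 ships 35; F3 ships 45; F4 ships 15.)

1560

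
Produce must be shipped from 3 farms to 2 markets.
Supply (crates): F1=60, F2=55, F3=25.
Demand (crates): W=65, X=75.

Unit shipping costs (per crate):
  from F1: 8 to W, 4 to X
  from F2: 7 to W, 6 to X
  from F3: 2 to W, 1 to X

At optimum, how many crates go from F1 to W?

0

Solving gives:
  F1->X: 60 × 4 = 240
  F2->W: 55 × 7 = 385
  F3->W: 10 × 2 = 20
  F3->X: 15 × 1 = 15
Total cost = 660.
The route F1→W is not used.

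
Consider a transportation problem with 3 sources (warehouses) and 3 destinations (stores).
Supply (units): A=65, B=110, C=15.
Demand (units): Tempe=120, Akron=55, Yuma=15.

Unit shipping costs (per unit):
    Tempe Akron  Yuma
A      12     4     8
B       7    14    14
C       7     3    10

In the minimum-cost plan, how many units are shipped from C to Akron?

5

The minimum-cost plan:
  A to Akron: 50 units
  A to Yuma: 15 units
  B to Tempe: 110 units
  C to Tempe: 10 units
  C to Akron: 5 units
Total cost = 1175.
So C→Akron carries 5 units.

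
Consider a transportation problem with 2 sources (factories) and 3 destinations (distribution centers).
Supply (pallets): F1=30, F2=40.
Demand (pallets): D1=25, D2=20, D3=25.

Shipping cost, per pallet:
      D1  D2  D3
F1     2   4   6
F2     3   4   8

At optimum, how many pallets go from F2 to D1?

Solving gives:
  F1–D1: 5 × 2 = 10
  F1–D3: 25 × 6 = 150
  F2–D1: 20 × 3 = 60
  F2–D2: 20 × 4 = 80
Total cost = 300.
So F2→D1 carries 20 pallets.

20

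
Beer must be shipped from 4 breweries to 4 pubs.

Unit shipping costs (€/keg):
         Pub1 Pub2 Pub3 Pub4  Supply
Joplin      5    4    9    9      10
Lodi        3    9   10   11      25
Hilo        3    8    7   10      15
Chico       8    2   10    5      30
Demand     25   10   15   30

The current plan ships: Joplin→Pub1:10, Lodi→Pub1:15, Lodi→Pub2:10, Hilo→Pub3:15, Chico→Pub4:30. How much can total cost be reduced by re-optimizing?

70

Current plan cost = 10·5 + 15·3 + 10·9 + 15·7 + 30·5 = €440.
Optimal plan:
  Joplin->Pub2: 10 × €4 = €40
  Lodi->Pub1: 25 × €3 = €75
  Hilo->Pub3: 15 × €7 = €105
  Chico->Pub4: 30 × €5 = €150
Optimal cost = €370.
Saving = 440 − 370 = €70.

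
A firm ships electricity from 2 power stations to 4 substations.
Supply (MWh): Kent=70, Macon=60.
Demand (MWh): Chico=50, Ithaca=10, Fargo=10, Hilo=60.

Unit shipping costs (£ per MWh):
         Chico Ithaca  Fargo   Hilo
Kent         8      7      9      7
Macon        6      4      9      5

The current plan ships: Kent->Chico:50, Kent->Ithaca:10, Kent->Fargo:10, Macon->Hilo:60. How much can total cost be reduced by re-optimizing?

Current plan cost = 50·8 + 10·7 + 10·9 + 60·5 = £860.
Optimal plan:
  Kent→Chico: 50 × £8 = £400
  Kent→Fargo: 10 × £9 = £90
  Kent→Hilo: 10 × £7 = £70
  Macon→Ithaca: 10 × £4 = £40
  Macon→Hilo: 50 × £5 = £250
Optimal cost = £850.
Saving = 860 − 850 = £10.

10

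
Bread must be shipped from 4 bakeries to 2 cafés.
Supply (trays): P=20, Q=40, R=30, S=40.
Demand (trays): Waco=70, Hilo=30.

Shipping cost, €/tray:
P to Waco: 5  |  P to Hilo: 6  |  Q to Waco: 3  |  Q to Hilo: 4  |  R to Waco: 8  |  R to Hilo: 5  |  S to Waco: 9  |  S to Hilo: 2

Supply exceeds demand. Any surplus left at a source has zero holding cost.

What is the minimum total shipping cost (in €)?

One minimum-cost allocation:
  P–Waco: 20 × €5 = €100
  Q–Waco: 40 × €3 = €120
  R–Waco: 10 × €8 = €80
  S–Hilo: 30 × €2 = €60
Total = 100 + 120 + 80 + 60 = €360.

360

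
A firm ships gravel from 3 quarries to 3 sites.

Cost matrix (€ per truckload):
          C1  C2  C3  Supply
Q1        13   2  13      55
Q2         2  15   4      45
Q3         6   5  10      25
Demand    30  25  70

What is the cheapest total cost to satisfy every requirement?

760

An optimal shipping plan:
  Q1–C2: 25 × €2 = €50
  Q1–C3: 30 × €13 = €390
  Q2–C1: 5 × €2 = €10
  Q2–C3: 40 × €4 = €160
  Q3–C1: 25 × €6 = €150
Total = 50 + 390 + 10 + 160 + 150 = €760.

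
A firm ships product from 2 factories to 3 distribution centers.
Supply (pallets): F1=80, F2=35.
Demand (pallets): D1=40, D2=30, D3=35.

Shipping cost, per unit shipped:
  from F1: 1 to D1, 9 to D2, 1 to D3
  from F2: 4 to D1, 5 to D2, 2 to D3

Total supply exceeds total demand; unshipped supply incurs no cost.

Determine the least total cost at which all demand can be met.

One minimum-cost allocation:
  F1–D1: 40 × 1 = 40
  F1–D3: 35 × 1 = 35
  F2–D2: 30 × 5 = 150
Total = 40 + 35 + 150 = 225.
(Supply check: F1 ships 75; F2 ships 30.)

225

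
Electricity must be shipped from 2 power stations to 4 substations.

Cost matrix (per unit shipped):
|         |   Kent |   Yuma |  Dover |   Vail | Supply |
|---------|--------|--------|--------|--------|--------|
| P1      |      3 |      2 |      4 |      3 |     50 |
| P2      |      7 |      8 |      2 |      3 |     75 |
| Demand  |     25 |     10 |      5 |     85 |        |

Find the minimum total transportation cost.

An optimal shipping plan:
  P1–Kent: 25 × 3 = 75
  P1–Yuma: 10 × 2 = 20
  P1–Vail: 15 × 3 = 45
  P2–Dover: 5 × 2 = 10
  P2–Vail: 70 × 3 = 210
Total = 75 + 20 + 45 + 10 + 210 = 360.

360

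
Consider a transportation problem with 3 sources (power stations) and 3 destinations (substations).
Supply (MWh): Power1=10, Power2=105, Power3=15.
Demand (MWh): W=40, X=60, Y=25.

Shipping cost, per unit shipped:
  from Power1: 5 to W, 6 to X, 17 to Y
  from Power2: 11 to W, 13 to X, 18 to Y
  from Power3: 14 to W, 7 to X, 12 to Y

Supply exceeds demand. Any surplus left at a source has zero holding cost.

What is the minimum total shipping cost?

An optimal shipping plan:
  Power1 to X: 10 MWh
  Power2 to W: 40 MWh
  Power2 to X: 50 MWh
  Power2 to Y: 10 MWh
  Power3 to Y: 15 MWh
Total cost = 1510.

1510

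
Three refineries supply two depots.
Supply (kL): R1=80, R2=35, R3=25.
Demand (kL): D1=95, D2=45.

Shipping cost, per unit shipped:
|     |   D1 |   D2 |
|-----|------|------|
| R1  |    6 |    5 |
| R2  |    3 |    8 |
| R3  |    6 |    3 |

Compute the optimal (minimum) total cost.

A cheapest plan:
  R1->D1: 60 × 6 = 360
  R1->D2: 20 × 5 = 100
  R2->D1: 35 × 3 = 105
  R3->D2: 25 × 3 = 75
Total = 360 + 100 + 105 + 75 = 640.
(Supply check: R1 ships 80; R2 ships 35; R3 ships 25.)

640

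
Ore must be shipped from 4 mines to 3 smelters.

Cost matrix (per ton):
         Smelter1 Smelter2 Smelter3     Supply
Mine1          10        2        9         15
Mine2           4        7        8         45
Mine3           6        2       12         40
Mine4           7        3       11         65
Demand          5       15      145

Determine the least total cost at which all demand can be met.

1510

An optimal shipping plan:
  Mine1–Smelter3: 15 × 9 = 135
  Mine2–Smelter3: 45 × 8 = 360
  Mine3–Smelter1: 5 × 6 = 30
  Mine3–Smelter2: 15 × 2 = 30
  Mine3–Smelter3: 20 × 12 = 240
  Mine4–Smelter3: 65 × 11 = 715
Total = 135 + 360 + 30 + 30 + 240 + 715 = 1510.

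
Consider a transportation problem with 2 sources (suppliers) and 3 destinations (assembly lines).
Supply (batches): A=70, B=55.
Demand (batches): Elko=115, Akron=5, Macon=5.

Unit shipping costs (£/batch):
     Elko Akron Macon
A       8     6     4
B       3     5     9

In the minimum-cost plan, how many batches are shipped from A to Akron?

5

Solving gives:
  A–Elko: 60 × £8 = £480
  A–Akron: 5 × £6 = £30
  A–Macon: 5 × £4 = £20
  B–Elko: 55 × £3 = £165
Total cost = £695.
So A→Akron carries 5 batches.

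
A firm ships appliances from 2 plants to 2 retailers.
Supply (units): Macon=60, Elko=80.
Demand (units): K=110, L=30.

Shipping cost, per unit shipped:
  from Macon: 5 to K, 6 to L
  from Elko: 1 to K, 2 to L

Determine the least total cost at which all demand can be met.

410

Optimal allocation:
  Macon–K: 30 units
  Macon–L: 30 units
  Elko–K: 80 units
Total cost = 410.
(Supply check: Macon ships 60; Elko ships 80.)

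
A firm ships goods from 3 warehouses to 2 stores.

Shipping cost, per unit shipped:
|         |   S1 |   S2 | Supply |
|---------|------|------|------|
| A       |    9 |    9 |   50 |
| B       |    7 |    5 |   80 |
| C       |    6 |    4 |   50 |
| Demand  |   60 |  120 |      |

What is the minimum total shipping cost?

1070

One minimum-cost allocation:
  A→S1: 50 × 9 = 450
  B→S1: 10 × 7 = 70
  B→S2: 70 × 5 = 350
  C→S2: 50 × 4 = 200
Total = 450 + 70 + 350 + 200 = 1070.
(Supply check: A ships 50; B ships 80; C ships 50.)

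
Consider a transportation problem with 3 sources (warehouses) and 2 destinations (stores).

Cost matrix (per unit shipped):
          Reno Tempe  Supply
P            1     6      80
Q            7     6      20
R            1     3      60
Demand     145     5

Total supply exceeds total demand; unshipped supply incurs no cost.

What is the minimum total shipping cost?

205

A cheapest plan:
  P to Reno: 80 units
  Q to Reno: 5 units
  Q to Tempe: 5 units
  R to Reno: 60 units
Total cost = 205.
(Supply check: P ships 80; Q ships 10; R ships 60.)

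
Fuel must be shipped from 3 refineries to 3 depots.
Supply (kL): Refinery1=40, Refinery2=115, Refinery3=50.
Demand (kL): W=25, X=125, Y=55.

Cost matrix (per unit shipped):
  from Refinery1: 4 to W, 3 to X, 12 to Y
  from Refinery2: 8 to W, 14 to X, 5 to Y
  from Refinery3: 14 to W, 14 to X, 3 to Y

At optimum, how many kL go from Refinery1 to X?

40

The minimum-cost plan:
  Refinery1→X: 40 kL
  Refinery2→W: 25 kL
  Refinery2→X: 85 kL
  Refinery2→Y: 5 kL
  Refinery3→Y: 50 kL
Total cost = 1685.
So Refinery1→X carries 40 kL.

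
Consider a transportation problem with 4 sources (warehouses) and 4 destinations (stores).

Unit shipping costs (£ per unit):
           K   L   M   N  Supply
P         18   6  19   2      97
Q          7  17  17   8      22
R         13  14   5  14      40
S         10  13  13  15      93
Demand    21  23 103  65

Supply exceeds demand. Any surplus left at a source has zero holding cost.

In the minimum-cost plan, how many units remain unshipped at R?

0

Minimum-cost shipments:
  P->L: 23 × £6 = £138
  P->N: 65 × £2 = £130
  Q->K: 21 × £7 = £147
  R->M: 40 × £5 = £200
  S->M: 63 × £13 = £819
Total cost = £1434.
R ships 40 of its 40, leaving 0.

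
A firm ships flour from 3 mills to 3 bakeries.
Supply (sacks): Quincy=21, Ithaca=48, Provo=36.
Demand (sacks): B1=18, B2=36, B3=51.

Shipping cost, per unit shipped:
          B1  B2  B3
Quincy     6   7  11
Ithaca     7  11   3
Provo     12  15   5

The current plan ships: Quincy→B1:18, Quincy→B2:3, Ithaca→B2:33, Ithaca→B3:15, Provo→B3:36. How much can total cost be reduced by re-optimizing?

Current plan cost = 18·6 + 3·7 + 33·11 + 15·3 + 36·5 = 717.
Optimal plan:
  Quincy–B2: 21 × 7 = 147
  Ithaca–B1: 18 × 7 = 126
  Ithaca–B2: 15 × 11 = 165
  Ithaca–B3: 15 × 3 = 45
  Provo–B3: 36 × 5 = 180
Optimal cost = 663.
Saving = 717 − 663 = 54.

54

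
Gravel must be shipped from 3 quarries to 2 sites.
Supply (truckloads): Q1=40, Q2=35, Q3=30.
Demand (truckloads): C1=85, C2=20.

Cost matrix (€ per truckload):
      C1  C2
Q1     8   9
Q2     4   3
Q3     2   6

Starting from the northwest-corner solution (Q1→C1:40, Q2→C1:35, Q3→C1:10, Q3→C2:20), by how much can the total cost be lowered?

Current plan cost = 40·8 + 35·4 + 10·2 + 20·6 = €600.
Optimal plan:
  Q1 to C1: 40 × €8 = €320
  Q2 to C1: 15 × €4 = €60
  Q2 to C2: 20 × €3 = €60
  Q3 to C1: 30 × €2 = €60
Optimal cost = €500.
Saving = 600 − 500 = €100.

100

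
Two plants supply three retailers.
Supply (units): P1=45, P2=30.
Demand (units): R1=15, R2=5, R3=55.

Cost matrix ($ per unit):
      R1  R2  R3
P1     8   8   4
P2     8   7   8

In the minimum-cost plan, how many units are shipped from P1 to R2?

0

Solving gives:
  P1 to R3: 45 units
  P2 to R1: 15 units
  P2 to R2: 5 units
  P2 to R3: 10 units
Total cost = $415.
The route P1→R2 is not used.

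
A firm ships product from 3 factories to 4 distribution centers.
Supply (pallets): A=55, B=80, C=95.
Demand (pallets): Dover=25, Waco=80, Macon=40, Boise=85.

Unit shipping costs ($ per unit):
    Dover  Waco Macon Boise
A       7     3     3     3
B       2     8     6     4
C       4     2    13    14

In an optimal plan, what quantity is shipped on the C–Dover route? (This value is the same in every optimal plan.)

15

The minimum-cost plan:
  A->Macon: 40 × $3 = $120
  A->Boise: 15 × $3 = $45
  B->Dover: 10 × $2 = $20
  B->Boise: 70 × $4 = $280
  C->Dover: 15 × $4 = $60
  C->Waco: 80 × $2 = $160
Total cost = $685.
So C→Dover carries 15 pallets.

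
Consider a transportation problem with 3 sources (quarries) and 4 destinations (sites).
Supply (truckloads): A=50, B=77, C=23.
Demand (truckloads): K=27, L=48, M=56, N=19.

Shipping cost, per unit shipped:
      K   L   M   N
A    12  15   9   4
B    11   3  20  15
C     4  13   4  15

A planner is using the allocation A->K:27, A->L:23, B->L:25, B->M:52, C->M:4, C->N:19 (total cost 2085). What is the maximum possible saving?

Current plan cost = 27·12 + 23·15 + 25·3 + 52·20 + 4·4 + 19·15 = 2085.
Optimal plan:
  A→M: 31 × 9 = 279
  A→N: 19 × 4 = 76
  B→K: 27 × 11 = 297
  B→L: 48 × 3 = 144
  B→M: 2 × 20 = 40
  C→M: 23 × 4 = 92
Optimal cost = 928.
Saving = 2085 − 928 = 1157.

1157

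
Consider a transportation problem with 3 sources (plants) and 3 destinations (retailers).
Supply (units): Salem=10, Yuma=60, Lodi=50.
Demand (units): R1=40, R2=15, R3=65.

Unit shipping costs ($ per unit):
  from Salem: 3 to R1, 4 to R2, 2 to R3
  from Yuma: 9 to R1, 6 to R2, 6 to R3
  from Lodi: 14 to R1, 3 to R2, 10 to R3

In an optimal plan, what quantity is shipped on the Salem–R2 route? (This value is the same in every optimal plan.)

0

Solving gives:
  Salem–R1: 10 × $3 = $30
  Yuma–R1: 30 × $9 = $270
  Yuma–R3: 30 × $6 = $180
  Lodi–R2: 15 × $3 = $45
  Lodi–R3: 35 × $10 = $350
Total cost = $875.
The route Salem→R2 is not used.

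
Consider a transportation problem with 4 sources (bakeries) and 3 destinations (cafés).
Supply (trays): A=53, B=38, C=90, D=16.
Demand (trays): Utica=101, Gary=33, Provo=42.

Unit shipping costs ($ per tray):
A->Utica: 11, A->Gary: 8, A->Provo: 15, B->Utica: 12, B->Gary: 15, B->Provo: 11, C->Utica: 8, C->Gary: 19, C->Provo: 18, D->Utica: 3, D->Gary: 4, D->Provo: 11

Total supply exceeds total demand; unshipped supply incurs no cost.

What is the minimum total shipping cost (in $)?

A cheapest plan:
  A–Gary: 33 × $8 = $264
  A–Provo: 4 × $15 = $60
  B–Provo: 38 × $11 = $418
  C–Utica: 85 × $8 = $680
  D–Utica: 16 × $3 = $48
Total = 264 + 60 + 418 + 680 + 48 = $1470.

1470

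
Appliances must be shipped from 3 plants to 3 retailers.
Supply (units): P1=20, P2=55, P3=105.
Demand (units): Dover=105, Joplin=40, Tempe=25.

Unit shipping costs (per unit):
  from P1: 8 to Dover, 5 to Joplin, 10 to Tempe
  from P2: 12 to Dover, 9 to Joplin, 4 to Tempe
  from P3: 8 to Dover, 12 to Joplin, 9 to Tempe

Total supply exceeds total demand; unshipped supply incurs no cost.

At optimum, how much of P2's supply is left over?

An optimal plan:
  P1 to Joplin: 20 × 5 = 100
  P2 to Joplin: 20 × 9 = 180
  P2 to Tempe: 25 × 4 = 100
  P3 to Dover: 105 × 8 = 840
Total cost = 1220.
P2 ships 45 of its 55, leaving 10.

10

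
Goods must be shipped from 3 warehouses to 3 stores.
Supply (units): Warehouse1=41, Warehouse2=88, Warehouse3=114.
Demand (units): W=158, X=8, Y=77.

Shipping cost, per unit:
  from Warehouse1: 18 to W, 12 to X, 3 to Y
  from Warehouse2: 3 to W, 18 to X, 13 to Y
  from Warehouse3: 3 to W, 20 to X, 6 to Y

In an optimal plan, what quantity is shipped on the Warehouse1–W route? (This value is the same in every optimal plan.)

0

The minimum-cost plan:
  Warehouse1→X: 8 × 12 = 96
  Warehouse1→Y: 33 × 3 = 99
  Warehouse2→W: 88 × 3 = 264
  Warehouse3→W: 70 × 3 = 210
  Warehouse3→Y: 44 × 6 = 264
Total cost = 933.
The route Warehouse1→W is not used.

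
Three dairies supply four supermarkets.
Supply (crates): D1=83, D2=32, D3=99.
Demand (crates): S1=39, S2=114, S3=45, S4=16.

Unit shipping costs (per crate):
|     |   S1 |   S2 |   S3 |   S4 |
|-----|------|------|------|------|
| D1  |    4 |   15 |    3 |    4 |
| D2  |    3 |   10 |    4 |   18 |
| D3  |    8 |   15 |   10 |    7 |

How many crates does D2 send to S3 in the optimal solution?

Optimal shipments:
  D1–S1: 38 × 4 = 152
  D1–S3: 45 × 3 = 135
  D2–S2: 32 × 10 = 320
  D3–S1: 1 × 8 = 8
  D3–S2: 82 × 15 = 1230
  D3–S4: 16 × 7 = 112
Total cost = 1957.
The route D2→S3 is not used.

0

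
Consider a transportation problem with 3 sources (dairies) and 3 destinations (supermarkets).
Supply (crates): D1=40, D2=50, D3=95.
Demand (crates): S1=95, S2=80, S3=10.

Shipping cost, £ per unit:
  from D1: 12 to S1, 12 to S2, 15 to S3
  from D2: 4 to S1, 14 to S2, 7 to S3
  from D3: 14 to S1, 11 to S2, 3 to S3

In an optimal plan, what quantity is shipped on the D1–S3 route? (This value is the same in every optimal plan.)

Optimal shipments:
  D1->S1: 40 × £12 = £480
  D2->S1: 50 × £4 = £200
  D3->S1: 5 × £14 = £70
  D3->S2: 80 × £11 = £880
  D3->S3: 10 × £3 = £30
Total cost = £1660.
The route D1→S3 is not used.

0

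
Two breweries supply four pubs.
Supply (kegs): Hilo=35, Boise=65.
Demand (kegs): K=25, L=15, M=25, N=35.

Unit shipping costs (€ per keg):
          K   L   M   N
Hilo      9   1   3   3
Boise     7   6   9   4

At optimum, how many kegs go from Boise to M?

0

Solving gives:
  Hilo to L: 10 × €1 = €10
  Hilo to M: 25 × €3 = €75
  Boise to K: 25 × €7 = €175
  Boise to L: 5 × €6 = €30
  Boise to N: 35 × €4 = €140
Total cost = €430.
The route Boise→M is not used.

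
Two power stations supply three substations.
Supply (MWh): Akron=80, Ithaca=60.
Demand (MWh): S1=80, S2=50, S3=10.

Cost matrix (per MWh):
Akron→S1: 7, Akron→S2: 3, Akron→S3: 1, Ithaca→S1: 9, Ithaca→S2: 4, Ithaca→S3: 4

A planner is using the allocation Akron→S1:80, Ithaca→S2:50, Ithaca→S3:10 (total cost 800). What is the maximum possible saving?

10

Current plan cost = 80·7 + 50·4 + 10·4 = 800.
Optimal plan:
  Akron→S1: 70 × 7 = 490
  Akron→S3: 10 × 1 = 10
  Ithaca→S1: 10 × 9 = 90
  Ithaca→S2: 50 × 4 = 200
Optimal cost = 790.
Saving = 800 − 790 = 10.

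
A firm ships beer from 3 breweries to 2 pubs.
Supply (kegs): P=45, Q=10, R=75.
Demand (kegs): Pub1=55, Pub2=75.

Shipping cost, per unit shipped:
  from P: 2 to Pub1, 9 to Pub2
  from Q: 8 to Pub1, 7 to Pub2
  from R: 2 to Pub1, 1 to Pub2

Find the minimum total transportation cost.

One minimum-cost allocation:
  P→Pub1: 45 kegs
  Q→Pub1: 10 kegs
  R→Pub2: 75 kegs
Total cost = 245.
(Supply check: P ships 45; Q ships 10; R ships 75.)

245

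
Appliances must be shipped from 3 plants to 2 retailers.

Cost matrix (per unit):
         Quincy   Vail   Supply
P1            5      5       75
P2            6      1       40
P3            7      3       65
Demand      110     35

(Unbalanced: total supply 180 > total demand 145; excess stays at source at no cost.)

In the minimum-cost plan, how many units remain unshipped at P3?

35

Minimum-cost shipments:
  P1 to Quincy: 75 × 5 = 375
  P2 to Quincy: 5 × 6 = 30
  P2 to Vail: 35 × 1 = 35
  P3 to Quincy: 30 × 7 = 210
Total cost = 650.
P3 ships 30 of its 65, leaving 35.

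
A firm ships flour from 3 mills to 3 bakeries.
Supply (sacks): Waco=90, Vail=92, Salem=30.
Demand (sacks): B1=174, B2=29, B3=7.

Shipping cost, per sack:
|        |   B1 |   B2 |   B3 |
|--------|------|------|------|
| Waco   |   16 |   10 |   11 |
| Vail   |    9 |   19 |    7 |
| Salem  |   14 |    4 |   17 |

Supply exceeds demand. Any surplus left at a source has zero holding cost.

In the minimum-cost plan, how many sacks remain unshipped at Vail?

0

Minimum-cost shipments:
  Waco to B1: 81 × 16 = 1296
  Waco to B3: 7 × 11 = 77
  Vail to B1: 92 × 9 = 828
  Salem to B1: 1 × 14 = 14
  Salem to B2: 29 × 4 = 116
Total cost = 2331.
Vail ships 92 of its 92, leaving 0.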